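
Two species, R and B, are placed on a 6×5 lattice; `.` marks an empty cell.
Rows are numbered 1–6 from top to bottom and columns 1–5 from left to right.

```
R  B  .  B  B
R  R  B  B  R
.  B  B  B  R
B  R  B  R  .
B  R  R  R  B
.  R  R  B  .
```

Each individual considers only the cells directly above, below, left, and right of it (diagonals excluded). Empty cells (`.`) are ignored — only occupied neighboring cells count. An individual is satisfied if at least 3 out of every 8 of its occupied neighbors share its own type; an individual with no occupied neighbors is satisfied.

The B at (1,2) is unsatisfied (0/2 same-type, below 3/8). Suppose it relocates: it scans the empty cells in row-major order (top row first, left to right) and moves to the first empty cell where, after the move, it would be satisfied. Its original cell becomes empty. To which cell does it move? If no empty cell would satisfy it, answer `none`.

Vacating (1,2). Empty cells in order:
  (1,3): 2/2 same-type → satisfied — stop here.

(1,3)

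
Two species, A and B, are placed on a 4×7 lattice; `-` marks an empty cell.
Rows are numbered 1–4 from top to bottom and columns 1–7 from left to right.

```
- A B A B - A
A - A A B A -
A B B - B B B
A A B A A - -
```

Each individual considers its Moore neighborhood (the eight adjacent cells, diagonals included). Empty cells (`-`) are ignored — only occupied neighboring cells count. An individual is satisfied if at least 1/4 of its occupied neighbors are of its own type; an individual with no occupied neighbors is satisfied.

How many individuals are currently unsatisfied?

2

(1,2)A 2/3 ok
(1,3)B 0/4 unhappy
(1,4)A 2/5 ok
(1,5)B 1/4 ok
(1,7)A 1/1 ok
(2,1)A 2/3 ok
(2,3)A 3/6 ok
(2,4)A 2/7 ok
(2,5)B 3/6 ok
(2,6)A 1/6 unhappy
(3,1)A 3/4 ok
(3,2)B 2/7 ok
(3,3)B 2/6 ok
(3,5)B 2/6 ok
(3,6)B 3/5 ok
(3,7)B 1/2 ok
(4,1)A 2/3 ok
(4,2)A 2/5 ok
(4,3)B 2/4 ok
(4,4)A 1/4 ok
(4,5)A 1/3 ok
Unsatisfied: (1,3), (2,6) — 2 in total.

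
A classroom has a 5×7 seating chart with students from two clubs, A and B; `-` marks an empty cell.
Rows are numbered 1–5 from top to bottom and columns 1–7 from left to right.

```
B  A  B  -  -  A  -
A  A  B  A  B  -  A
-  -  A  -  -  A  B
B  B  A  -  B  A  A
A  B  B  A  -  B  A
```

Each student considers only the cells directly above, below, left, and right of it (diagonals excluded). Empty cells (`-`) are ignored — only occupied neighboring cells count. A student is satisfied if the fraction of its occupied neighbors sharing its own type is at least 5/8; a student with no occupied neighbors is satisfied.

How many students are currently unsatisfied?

(1,1)B 0/2 unhappy
(1,2)A 1/3 unhappy
(1,3)B 1/2 unhappy
(1,6)A 0/0 ok
(2,1)A 1/2 unhappy
(2,2)A 2/3 ok
(2,3)B 1/4 unhappy
(2,4)A 0/2 unhappy
(2,5)B 0/1 unhappy
(2,7)A 0/1 unhappy
(3,3)A 1/2 unhappy
(3,6)A 1/2 unhappy
(3,7)B 0/3 unhappy
(4,1)B 1/2 unhappy
(4,2)B 2/3 ok
(4,3)A 1/3 unhappy
(4,5)B 0/1 unhappy
(4,6)A 2/4 unhappy
(4,7)A 2/3 ok
(5,1)A 0/2 unhappy
(5,2)B 2/3 ok
(5,3)B 1/3 unhappy
(5,4)A 0/1 unhappy
(5,6)B 0/2 unhappy
(5,7)A 1/2 unhappy
Unsatisfied: (1,1), (1,2), (1,3), (2,1), (2,3), (2,4), (2,5), (2,7), (3,3), (3,6), (3,7), (4,1), (4,3), (4,5), (4,6), (5,1), (5,3), (5,4), (5,6), (5,7) — 20 in total.

20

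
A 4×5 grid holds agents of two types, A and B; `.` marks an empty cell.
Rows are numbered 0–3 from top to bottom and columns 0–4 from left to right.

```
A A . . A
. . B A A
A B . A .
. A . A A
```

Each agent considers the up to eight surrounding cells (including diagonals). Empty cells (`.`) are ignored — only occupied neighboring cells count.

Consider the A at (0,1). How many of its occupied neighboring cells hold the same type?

Occupied neighbors of (0,1): (0,0)=A, (1,2)=B.
Same type (A): 1 of 2.

1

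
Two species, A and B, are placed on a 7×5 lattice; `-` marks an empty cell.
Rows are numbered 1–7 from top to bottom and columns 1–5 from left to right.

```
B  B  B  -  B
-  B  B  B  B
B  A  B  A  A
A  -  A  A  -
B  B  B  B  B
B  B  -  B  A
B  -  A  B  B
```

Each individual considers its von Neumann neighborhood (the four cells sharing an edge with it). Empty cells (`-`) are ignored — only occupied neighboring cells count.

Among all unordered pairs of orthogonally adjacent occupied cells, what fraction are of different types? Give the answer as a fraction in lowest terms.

Scan each occupied cell's neighbors to the right and below so each pair is counted once.
From row 1: 0 unlike of 5 pairs (running 0/5).
From row 2: 3 unlike of 7 pairs (running 3/12).
From row 3: 5 unlike of 7 pairs (running 8/19).
From row 4: 3 unlike of 4 pairs (running 11/23).
From row 5: 1 unlike of 8 pairs (running 12/31).
From row 6: 2 unlike of 5 pairs (running 14/36).
From row 7: 1 unlike of 2 pairs (running 15/38).
Total adjacent occupied pairs: 38; unlike-type pairs: 15.
15/38 is already in lowest terms.

15/38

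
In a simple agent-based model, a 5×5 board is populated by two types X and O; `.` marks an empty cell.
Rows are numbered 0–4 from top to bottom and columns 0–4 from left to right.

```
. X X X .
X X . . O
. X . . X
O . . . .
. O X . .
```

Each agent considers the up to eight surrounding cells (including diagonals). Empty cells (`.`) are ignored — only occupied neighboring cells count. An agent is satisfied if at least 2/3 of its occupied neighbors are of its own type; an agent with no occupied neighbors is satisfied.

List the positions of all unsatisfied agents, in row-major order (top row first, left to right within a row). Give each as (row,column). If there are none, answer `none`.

Row 0: (0,1)X 3/3 ok · (0,2)X 3/3 ok · (0,3)X 1/2 unhappy
Row 1: (1,0)X 3/3 ok · (1,1)X 4/4 ok · (1,4)O 0/2 unhappy
Row 2: (2,1)X 2/3 ok · (2,4)X 0/1 unhappy
Row 3: (3,0)O 1/2 unhappy
Row 4: (4,1)O 1/2 unhappy · (4,2)X 0/1 unhappy

(0,3), (1,4), (2,4), (3,0), (4,1), (4,2)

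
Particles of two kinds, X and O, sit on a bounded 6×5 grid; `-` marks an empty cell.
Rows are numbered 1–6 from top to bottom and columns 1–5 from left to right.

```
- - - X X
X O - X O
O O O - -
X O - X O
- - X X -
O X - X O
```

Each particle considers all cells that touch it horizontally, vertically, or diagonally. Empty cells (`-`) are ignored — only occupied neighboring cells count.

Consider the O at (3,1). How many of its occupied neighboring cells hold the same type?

Occupied neighbors of (3,1): (2,1)=X, (2,2)=O, (3,2)=O, (4,1)=X, (4,2)=O.
Same type (O): 3 of 5.

3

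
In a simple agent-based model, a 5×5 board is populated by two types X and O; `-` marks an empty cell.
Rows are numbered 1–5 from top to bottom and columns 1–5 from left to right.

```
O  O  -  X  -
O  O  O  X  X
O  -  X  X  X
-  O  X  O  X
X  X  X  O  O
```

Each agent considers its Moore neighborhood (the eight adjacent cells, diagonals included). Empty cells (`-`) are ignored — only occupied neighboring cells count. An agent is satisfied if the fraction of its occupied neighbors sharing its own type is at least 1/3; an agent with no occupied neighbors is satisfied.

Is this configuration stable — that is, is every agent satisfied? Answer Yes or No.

(1,1)O 3/3 satisfied
(1,2)O 4/4 satisfied
(1,4)X 2/3 satisfied
(2,1)O 4/4 satisfied
(2,2)O 5/6 satisfied
(2,3)O 2/6 satisfied
(2,4)X 5/6 satisfied
(2,5)X 4/4 satisfied
(3,1)O 3/3 satisfied
(3,3)X 3/7 satisfied
(3,4)X 6/8 satisfied
(3,5)X 4/5 satisfied
(4,2)O 1/6 not
(4,3)X 4/7 satisfied
(4,4)O 2/8 not
(4,5)X 2/5 satisfied
(5,1)X 1/2 satisfied
(5,2)X 3/4 satisfied
(5,3)X 2/5 satisfied
(5,4)O 2/5 satisfied
(5,5)O 2/3 satisfied
For instance (4,2) has only 1/6 same-type neighbors, below 1/3.

No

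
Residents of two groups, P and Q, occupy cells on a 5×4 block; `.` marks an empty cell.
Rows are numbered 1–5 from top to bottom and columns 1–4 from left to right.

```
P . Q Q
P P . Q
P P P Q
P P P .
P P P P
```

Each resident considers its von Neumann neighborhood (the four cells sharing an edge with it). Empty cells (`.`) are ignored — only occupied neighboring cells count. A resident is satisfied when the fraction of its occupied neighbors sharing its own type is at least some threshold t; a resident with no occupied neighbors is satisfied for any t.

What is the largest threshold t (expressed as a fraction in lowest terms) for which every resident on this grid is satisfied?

1/2

Row 1: (1,1)P 1/1 · (1,3)Q 1/1 · (1,4)Q 2/2
Row 2: (2,1)P 3/3 · (2,2)P 2/2 · (2,4)Q 2/2
Row 3: (3,1)P 3/3 · (3,2)P 4/4 · (3,3)P 2/3 · (3,4)Q 1/2
Row 4: (4,1)P 3/3 · (4,2)P 4/4 · (4,3)P 3/3
Row 5: (5,1)P 2/2 · (5,2)P 3/3 · (5,3)P 3/3 · (5,4)P 1/1
The smallest same-type fraction is 1/2 at (3,4), which reduces to 1/2. Any threshold above that leaves this resident unsatisfied.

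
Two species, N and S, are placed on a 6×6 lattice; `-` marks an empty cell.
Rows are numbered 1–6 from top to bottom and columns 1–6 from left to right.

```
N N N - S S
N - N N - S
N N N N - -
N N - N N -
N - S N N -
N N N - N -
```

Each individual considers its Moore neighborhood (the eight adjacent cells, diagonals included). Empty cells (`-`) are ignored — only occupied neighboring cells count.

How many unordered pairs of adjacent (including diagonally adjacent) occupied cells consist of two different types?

Scan each occupied cell's neighbors to the right and below (and the two forward diagonals) so each pair is counted once.
From row 1: 1 unlike of 11 pairs (running 1/11).
From row 2: 0 unlike of 8 pairs (running 1/19).
From row 3: 0 unlike of 11 pairs (running 1/30).
From row 4: 2 unlike of 10 pairs (running 3/40).
From row 5: 3 unlike of 9 pairs (running 6/49).
From row 6: 0 unlike of 2 pairs (running 6/51).
Total adjacent occupied pairs: 51; unlike-type pairs: 6.

6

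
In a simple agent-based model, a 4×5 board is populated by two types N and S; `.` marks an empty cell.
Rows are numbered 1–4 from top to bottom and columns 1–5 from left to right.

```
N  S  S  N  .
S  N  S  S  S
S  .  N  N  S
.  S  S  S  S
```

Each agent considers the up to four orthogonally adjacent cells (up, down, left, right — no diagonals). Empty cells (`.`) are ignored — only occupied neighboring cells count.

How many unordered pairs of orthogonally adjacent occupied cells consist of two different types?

12

Scan each occupied cell's neighbors to the right and below so each pair is counted once.
From row 1: 5 unlike of 7 pairs (running 5/7).
From row 2: 4 unlike of 8 pairs (running 9/15).
From row 3: 3 unlike of 5 pairs (running 12/20).
From row 4: 0 unlike of 3 pairs (running 12/23).
Total adjacent occupied pairs: 23; unlike-type pairs: 12.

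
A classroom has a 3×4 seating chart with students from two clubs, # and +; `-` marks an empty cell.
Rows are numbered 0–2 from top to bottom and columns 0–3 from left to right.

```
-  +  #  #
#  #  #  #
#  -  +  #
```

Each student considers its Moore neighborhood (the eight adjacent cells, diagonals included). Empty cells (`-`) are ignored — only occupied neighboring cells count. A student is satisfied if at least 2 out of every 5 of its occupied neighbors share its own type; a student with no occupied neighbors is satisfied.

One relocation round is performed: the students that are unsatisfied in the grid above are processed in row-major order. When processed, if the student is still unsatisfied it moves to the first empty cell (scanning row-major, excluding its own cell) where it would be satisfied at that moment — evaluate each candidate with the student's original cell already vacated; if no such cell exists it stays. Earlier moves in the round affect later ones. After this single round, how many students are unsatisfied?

Initially unsatisfied (in order): (0,1), (2,2).
  (0,1): no empty cell satisfies it; stays.
  (2,2): no empty cell satisfies it; stays.
Resulting grid:
- + # #
# # # #
# - + #
Unsatisfied now: (0,1), (2,2).

2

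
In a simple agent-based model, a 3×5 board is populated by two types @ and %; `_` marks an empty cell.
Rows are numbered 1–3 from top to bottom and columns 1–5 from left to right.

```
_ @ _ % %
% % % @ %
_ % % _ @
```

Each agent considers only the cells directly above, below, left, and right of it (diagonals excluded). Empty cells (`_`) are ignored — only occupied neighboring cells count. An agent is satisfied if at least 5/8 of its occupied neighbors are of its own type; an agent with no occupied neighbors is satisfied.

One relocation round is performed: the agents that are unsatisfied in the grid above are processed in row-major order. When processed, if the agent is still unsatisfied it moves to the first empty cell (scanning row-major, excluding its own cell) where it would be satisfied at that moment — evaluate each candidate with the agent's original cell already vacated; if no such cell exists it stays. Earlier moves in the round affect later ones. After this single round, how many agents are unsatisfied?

Initially unsatisfied (in order): (1,2), (1,4), (2,4), (2,5), (3,5).
  (1,2) → (3,4).
  (1,4) → (1,1).
  (2,4): no empty cell satisfies it; stays.
  (2,5) → (1,2).
  (3,5): now satisfied by earlier moves; stays.
Resulting grid:
% % _ _ %
% % % @ _
_ % % @ @
Unsatisfied now: (2,4).

1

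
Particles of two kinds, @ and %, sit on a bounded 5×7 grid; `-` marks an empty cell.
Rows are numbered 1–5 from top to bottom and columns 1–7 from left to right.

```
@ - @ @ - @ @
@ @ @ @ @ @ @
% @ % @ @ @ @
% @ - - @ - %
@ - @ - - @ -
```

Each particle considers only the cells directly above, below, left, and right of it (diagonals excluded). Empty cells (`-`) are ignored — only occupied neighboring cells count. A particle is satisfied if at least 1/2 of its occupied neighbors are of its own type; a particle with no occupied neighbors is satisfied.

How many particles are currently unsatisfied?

Row 1: (1,1)@ 1/1 ok · (1,3)@ 2/2 ok · (1,4)@ 2/2 ok · (1,6)@ 2/2 ok · (1,7)@ 2/2 ok
Row 2: (2,1)@ 2/3 ok · (2,2)@ 3/3 ok · (2,3)@ 3/4 ok · (2,4)@ 4/4 ok · (2,5)@ 3/3 ok · (2,6)@ 4/4 ok · (2,7)@ 3/3 ok
Row 3: (3,1)% 1/3 unhappy · (3,2)@ 2/4 ok · (3,3)% 0/3 unhappy · (3,4)@ 2/3 ok · (3,5)@ 4/4 ok · (3,6)@ 3/3 ok · (3,7)@ 2/3 ok
Row 4: (4,1)% 1/3 unhappy · (4,2)@ 1/2 ok · (4,5)@ 1/1 ok · (4,7)% 0/1 unhappy
Row 5: (5,1)@ 0/1 unhappy · (5,3)@ 0/0 ok · (5,6)@ 0/0 ok
Unsatisfied: (3,1), (3,3), (4,1), (4,7), (5,1) — 5 in total.

5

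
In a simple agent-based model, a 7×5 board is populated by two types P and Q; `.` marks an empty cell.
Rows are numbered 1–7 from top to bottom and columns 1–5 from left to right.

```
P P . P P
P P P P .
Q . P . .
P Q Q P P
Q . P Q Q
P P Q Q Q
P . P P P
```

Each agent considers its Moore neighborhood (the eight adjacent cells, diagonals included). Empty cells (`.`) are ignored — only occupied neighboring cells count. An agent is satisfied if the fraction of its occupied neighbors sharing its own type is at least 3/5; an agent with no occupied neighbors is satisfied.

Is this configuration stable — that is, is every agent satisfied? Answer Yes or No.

(1,1)P 3/3 ✓
(1,2)P 4/4 ✓
(1,4)P 3/3 ✓
(1,5)P 2/2 ✓
(2,1)P 3/4 ✓
(2,2)P 5/6 ✓
(2,3)P 5/5 ✓
(2,4)P 4/4 ✓
(3,1)Q 1/4 ✗
(3,3)P 4/6 ✓
(4,1)P 0/3 ✗
(4,2)Q 3/6 ✗
(4,3)Q 2/5 ✗
(4,4)P 3/6 ✗
(4,5)P 1/3 ✗
(5,1)Q 1/4 ✗
(5,3)P 2/7 ✗
(5,4)Q 5/8 ✓
(5,5)Q 3/5 ✓
(6,1)P 2/3 ✓
(6,2)P 4/6 ✓
(6,3)Q 2/6 ✗
(6,4)Q 4/8 ✗
(6,5)Q 3/5 ✓
(7,1)P 2/2 ✓
(7,3)P 2/4 ✗
(7,4)P 2/5 ✗
(7,5)P 1/3 ✗
For instance (3,1) has only 1/4 same-type neighbors, below 3/5.

No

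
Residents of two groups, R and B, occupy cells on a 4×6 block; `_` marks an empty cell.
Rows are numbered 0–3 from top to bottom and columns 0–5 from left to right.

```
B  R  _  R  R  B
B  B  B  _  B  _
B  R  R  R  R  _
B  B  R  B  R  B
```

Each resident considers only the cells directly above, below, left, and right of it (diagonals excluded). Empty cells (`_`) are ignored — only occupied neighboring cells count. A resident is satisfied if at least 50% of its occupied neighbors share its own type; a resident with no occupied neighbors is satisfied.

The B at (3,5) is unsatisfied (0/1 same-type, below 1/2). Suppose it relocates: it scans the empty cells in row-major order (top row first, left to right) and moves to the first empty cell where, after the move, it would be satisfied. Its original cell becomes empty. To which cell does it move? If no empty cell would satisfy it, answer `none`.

Vacating (3,5). Empty cells in order:
  (0,2): 1/3 same-type → still unsatisfied.
  (1,3): 2/4 same-type → satisfied — stop here.

(1,3)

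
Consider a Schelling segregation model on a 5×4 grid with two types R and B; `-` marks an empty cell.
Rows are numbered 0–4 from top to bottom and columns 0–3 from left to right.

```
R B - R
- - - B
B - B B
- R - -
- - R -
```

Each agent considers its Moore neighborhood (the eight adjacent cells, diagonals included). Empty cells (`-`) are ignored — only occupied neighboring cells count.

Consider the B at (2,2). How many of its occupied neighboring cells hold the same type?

2

Occupied neighbors of (2,2): (1,3)=B, (2,3)=B, (3,1)=R.
Same type (B): 2 of 3.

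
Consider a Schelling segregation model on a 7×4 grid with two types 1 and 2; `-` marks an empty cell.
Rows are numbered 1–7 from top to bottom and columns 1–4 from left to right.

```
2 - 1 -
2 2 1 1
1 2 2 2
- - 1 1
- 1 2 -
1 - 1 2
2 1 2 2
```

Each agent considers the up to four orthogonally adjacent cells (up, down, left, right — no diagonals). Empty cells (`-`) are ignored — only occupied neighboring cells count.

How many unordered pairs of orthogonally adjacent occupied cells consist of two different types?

Scan each occupied cell's neighbors to the right and below so each pair is counted once.
From row 1: 0 unlike of 2 pairs (running 0/2).
From row 2: 4 unlike of 7 pairs (running 4/9).
From row 3: 3 unlike of 5 pairs (running 7/14).
From row 4: 1 unlike of 2 pairs (running 8/16).
From row 5: 2 unlike of 2 pairs (running 10/18).
From row 6: 3 unlike of 4 pairs (running 13/22).
From row 7: 2 unlike of 3 pairs (running 15/25).
Total adjacent occupied pairs: 25; unlike-type pairs: 15.

15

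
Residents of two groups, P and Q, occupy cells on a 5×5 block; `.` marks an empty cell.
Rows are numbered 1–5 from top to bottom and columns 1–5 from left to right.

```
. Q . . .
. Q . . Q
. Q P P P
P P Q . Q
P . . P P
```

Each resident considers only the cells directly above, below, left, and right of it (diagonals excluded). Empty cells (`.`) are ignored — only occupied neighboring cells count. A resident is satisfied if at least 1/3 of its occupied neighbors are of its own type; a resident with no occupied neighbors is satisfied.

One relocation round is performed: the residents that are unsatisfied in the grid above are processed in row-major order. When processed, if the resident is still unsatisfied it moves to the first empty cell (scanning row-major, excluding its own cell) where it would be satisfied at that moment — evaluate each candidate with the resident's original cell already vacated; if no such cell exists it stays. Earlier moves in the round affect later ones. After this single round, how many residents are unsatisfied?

0

Initially unsatisfied (in order): (2,5), (4,3), (4,5).
  (2,5) → (1,1).
  (4,3) → (1,3).
  (4,5) → (1,4).
Resulting grid:
Q Q Q Q .
. Q . . .
. Q P P P
P P . . .
P . . P P
All satisfied now.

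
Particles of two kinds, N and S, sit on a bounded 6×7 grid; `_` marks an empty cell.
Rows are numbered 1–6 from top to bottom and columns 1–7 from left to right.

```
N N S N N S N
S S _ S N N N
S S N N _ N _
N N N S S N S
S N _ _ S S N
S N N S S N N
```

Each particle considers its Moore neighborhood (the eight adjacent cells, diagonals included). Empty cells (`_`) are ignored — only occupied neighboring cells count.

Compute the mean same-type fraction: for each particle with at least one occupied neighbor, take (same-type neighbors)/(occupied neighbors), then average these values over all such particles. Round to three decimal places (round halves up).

Row 1: (1,1)N 1/3 · (1,2)N 1/4 · (1,3)S 2/4 · (1,4)N 2/4 · (1,5)N 3/5 · (1,6)S 0/5 · (1,7)N 2/3
Row 2: (2,1)S 3/5 · (2,2)S 4/7 · (2,4)S 1/6 · (2,5)N 5/7 · (2,6)N 5/6 · (2,7)N 3/4
Row 3: (3,1)S 3/5 · (3,2)S 3/7 · (3,3)N 3/7 · (3,4)N 3/6 · (3,6)N 4/6
Row 4: (4,1)N 2/5 · (4,2)N 4/7 · (4,3)N 4/6 · (4,4)S 2/5 · (4,5)S 3/6 · (4,6)N 2/6 · (4,7)S 1/4
Row 5: (5,1)S 1/5 · (5,2)N 5/7 · (5,5)S 5/7 · (5,6)S 4/8 · (5,7)N 3/5
Row 6: (6,1)S 1/3 · (6,2)N 2/4 · (6,3)N 2/3 · (6,4)S 2/3 · (6,5)S 3/4 · (6,6)N 2/5 · (6,7)N 2/3
Sum over 37 particles: 1/3 + 1/4 + 2/4 + 2/4 + 3/5 + 0/5 + 2/3 + 3/5 + 4/7 + 1/6 + 5/7 + 5/6 + 3/4 + 3/5 + 3/7 + 3/7 + 3/6 + 4/6 + 2/5 + 4/7 + 4/6 + 2/5 + 3/6 + 2/6 + 1/4 + 1/5 + 5/7 + 5/7 + 4/8 + 3/5 + 1/3 + 2/4 + 2/3 + 2/3 + 3/4 + 2/5 + 2/3 = 663/35; mean = 663/35 ÷ 37 = 663/1295 = 0.511969… → 0.512.

0.512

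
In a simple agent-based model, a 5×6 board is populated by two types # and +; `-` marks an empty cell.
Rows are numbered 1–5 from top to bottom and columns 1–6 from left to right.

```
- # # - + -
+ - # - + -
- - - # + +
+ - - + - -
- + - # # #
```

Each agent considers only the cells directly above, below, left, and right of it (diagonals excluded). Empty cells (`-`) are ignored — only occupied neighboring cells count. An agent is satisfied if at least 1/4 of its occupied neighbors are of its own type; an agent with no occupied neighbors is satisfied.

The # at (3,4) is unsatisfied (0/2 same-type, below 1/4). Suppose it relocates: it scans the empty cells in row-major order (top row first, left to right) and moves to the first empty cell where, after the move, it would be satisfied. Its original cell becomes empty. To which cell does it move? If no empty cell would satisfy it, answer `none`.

(1,1)

Vacating (3,4). Empty cells in order:
  (1,1): 1/2 same-type → satisfied — stop here.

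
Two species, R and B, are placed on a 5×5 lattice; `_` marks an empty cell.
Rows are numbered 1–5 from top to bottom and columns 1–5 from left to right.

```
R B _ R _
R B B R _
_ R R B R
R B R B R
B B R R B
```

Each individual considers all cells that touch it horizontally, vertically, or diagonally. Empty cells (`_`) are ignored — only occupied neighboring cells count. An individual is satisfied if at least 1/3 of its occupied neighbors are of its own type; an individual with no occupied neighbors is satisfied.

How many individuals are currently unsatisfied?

4

Row 1: (1,1)R 1/3 satisfied · (1,2)B 2/4 satisfied · (1,4)R 1/2 satisfied
Row 2: (2,1)R 2/4 satisfied · (2,2)B 2/6 satisfied · (2,3)B 3/7 satisfied · (2,4)R 3/5 satisfied
Row 3: (3,2)R 4/7 satisfied · (3,3)R 3/8 satisfied · (3,4)B 2/7 not · (3,5)R 2/4 satisfied
Row 4: (4,1)R 1/4 not · (4,2)B 2/7 not · (4,3)R 4/8 satisfied · (4,4)B 2/8 not · (4,5)R 2/5 satisfied
Row 5: (5,1)B 2/3 satisfied · (5,2)B 2/5 satisfied · (5,3)R 2/5 satisfied · (5,4)R 3/5 satisfied · (5,5)B 1/3 satisfied
Unsatisfied: (3,4), (4,1), (4,2), (4,4) — 4 in total.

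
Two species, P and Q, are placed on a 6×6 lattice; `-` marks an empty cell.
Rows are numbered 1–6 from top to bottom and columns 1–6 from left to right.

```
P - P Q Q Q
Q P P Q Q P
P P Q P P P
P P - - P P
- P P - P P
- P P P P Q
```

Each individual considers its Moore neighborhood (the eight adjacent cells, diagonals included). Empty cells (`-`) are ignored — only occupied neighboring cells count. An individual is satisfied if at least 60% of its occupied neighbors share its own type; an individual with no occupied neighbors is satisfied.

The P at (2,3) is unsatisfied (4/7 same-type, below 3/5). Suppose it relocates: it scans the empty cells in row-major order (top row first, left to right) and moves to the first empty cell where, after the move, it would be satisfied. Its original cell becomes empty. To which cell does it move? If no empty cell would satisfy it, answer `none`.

(1,2)

Vacating (2,3). Empty cells in order:
  (1,2): 3/4 same-type → satisfied — stop here.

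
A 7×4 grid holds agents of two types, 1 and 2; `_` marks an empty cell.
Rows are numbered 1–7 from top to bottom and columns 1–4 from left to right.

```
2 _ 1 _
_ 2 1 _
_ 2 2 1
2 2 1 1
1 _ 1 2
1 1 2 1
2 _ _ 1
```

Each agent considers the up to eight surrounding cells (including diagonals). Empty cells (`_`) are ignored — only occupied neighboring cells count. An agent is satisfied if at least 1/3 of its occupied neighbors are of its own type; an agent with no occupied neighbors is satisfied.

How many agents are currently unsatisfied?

(1,1)2 1/1 ok
(1,3)1 1/2 ok
(2,2)2 3/5 ok
(2,3)1 2/5 ok
(3,2)2 4/6 ok
(3,3)2 3/7 ok
(3,4)1 3/4 ok
(4,1)2 2/3 ok
(4,2)2 3/6 ok
(4,3)1 3/7 ok
(4,4)1 3/5 ok
(5,1)1 2/4 ok
(5,3)1 4/7 ok
(5,4)2 1/5 unhappy
(6,1)1 2/3 ok
(6,2)1 3/5 ok
(6,3)2 1/5 unhappy
(6,4)1 2/4 ok
(7,1)2 0/2 unhappy
(7,4)1 1/2 ok
Unsatisfied: (5,4), (6,3), (7,1) — 3 in total.

3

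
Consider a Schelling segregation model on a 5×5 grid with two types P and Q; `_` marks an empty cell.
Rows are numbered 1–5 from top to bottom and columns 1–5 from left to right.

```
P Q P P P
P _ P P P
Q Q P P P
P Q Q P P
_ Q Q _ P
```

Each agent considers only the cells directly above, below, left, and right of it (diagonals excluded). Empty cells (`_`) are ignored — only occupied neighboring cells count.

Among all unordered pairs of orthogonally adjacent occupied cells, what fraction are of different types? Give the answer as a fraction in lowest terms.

Scan each occupied cell's neighbors to the right and below so each pair is counted once.
From row 1: 2 unlike of 8 pairs (running 2/8).
From row 2: 1 unlike of 6 pairs (running 3/14).
From row 3: 3 unlike of 9 pairs (running 6/23).
From row 4: 2 unlike of 7 pairs (running 8/30).
From row 5: 0 unlike of 1 pairs (running 8/31).
Total adjacent occupied pairs: 31; unlike-type pairs: 8.
8/31 is already in lowest terms.

8/31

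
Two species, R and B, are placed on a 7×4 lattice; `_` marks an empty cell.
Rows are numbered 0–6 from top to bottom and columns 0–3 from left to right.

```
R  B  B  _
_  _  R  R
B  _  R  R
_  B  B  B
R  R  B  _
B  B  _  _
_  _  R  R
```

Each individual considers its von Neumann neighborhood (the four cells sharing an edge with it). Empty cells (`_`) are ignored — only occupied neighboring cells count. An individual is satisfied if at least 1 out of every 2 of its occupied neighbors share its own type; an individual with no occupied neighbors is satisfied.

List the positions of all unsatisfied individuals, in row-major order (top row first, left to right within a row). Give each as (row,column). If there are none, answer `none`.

(0,0), (4,1)

(0,0)R 0/1 not
(0,1)B 1/2 satisfied
(0,2)B 1/2 satisfied
(1,2)R 2/3 satisfied
(1,3)R 2/2 satisfied
(2,0)B 0/0 satisfied
(2,2)R 2/3 satisfied
(2,3)R 2/3 satisfied
(3,1)B 1/2 satisfied
(3,2)B 3/4 satisfied
(3,3)B 1/2 satisfied
(4,0)R 1/2 satisfied
(4,1)R 1/4 not
(4,2)B 1/2 satisfied
(5,0)B 1/2 satisfied
(5,1)B 1/2 satisfied
(6,2)R 1/1 satisfied
(6,3)R 1/1 satisfied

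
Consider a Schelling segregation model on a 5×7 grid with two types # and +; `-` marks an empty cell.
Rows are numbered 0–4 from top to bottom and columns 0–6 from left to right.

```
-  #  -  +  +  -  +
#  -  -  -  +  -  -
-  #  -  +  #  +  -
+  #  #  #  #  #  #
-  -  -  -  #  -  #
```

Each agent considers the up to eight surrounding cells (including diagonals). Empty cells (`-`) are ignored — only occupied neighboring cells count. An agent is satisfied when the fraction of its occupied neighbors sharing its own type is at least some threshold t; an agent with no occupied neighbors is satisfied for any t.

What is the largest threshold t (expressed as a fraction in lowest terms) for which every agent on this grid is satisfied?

0/1

(0,1)# 1/1
(0,3)+ 2/2
(0,4)+ 2/2
(0,6)+ — no occupied neighbors
(1,0)# 2/2
(1,4)+ 4/5
(2,1)# 3/4
(2,3)+ 1/5
(2,4)# 3/6
(2,5)+ 1/5
(3,0)+ 0/2
(3,1)# 2/3
(3,2)# 3/4
(3,3)# 4/5
(3,4)# 4/6
(3,5)# 5/6
(3,6)# 2/3
(4,4)# 3/3
(4,6)# 2/2
The smallest same-type fraction is 0/2 at (3,0), which reduces to 0/1. Any threshold above that leaves this agent unsatisfied.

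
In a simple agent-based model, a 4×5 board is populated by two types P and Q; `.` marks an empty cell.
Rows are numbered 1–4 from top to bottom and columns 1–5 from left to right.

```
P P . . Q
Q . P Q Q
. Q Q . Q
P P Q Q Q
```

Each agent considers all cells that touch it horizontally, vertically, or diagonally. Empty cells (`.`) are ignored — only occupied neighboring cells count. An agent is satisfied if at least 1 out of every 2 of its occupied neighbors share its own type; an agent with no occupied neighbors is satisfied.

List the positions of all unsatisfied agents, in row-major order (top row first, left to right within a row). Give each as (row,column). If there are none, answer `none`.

Row 1: (1,1)P 1/2 satisfied · (1,2)P 2/3 satisfied · (1,5)Q 2/2 satisfied
Row 2: (2,1)Q 1/3 not · (2,3)P 1/4 not · (2,4)Q 4/5 satisfied · (2,5)Q 3/3 satisfied
Row 3: (3,2)Q 3/6 satisfied · (3,3)Q 4/6 satisfied · (3,5)Q 4/4 satisfied
Row 4: (4,1)P 1/2 satisfied · (4,2)P 1/4 not · (4,3)Q 3/4 satisfied · (4,4)Q 4/4 satisfied · (4,5)Q 2/2 satisfied

(2,1), (2,3), (4,2)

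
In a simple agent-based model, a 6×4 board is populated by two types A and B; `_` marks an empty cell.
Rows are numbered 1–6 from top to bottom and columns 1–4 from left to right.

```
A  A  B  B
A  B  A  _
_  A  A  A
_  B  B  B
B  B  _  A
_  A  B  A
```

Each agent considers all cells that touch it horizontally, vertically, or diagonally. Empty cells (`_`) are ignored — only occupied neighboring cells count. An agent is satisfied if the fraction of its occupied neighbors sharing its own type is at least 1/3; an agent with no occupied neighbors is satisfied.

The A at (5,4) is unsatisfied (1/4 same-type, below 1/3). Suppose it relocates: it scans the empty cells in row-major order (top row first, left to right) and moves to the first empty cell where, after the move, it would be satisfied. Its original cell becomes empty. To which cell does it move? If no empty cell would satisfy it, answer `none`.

Vacating (5,4). Empty cells in order:
  (2,4): 3/5 same-type → satisfied — stop here.

(2,4)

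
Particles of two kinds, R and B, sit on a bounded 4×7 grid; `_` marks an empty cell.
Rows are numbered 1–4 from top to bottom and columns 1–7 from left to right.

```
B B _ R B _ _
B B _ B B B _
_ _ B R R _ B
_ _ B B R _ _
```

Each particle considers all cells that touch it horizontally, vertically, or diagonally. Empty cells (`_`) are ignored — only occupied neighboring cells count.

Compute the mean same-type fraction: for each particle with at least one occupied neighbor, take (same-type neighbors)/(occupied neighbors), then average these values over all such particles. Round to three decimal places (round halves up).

0.666

(1,1)B 3/3
(1,2)B 3/3
(1,4)R 0/3
(1,5)B 3/4
(2,1)B 3/3
(2,2)B 4/4
(2,4)B 3/6
(2,5)B 3/6
(2,6)B 3/4
(3,3)B 4/5
(3,4)R 2/7
(3,5)R 2/6
(3,7)B 1/1
(4,3)B 2/3
(4,4)B 2/5
(4,5)R 2/3
Sum over 16 particles: 3/3 + 3/3 + 0/3 + 3/4 + 3/3 + 4/4 + 3/6 + 3/6 + 3/4 + 4/5 + 2/7 + 2/6 + 1/1 + 2/3 + 2/5 + 2/3 = 2237/210; mean = 2237/210 ÷ 16 = 2237/3360 = 0.665773… → 0.666.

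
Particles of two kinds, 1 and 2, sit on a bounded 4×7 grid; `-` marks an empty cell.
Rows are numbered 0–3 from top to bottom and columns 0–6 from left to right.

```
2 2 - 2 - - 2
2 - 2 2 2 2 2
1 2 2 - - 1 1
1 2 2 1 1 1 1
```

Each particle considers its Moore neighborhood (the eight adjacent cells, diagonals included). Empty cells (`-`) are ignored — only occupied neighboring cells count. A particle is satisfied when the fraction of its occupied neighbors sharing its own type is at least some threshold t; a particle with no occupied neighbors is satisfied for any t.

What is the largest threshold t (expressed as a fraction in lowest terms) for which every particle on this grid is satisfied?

(0,0)2 2/2
(0,1)2 3/3
(0,3)2 3/3
(0,6)2 2/2
(1,0)2 3/4
(1,2)2 5/5
(1,3)2 4/4
(1,4)2 3/4
(1,5)2 3/5
(1,6)2 2/4
(2,0)1 1/4
(2,1)2 5/7
(2,2)2 5/6
(2,5)1 4/7
(2,6)1 3/5
(3,0)1 1/3
(3,1)2 3/5
(3,2)2 3/4
(3,3)1 1/3
(3,4)1 3/3
(3,5)1 4/4
(3,6)1 3/3
The smallest same-type fraction is 1/4 at (2,0), which reduces to 1/4. Any threshold above that leaves this particle unsatisfied.

1/4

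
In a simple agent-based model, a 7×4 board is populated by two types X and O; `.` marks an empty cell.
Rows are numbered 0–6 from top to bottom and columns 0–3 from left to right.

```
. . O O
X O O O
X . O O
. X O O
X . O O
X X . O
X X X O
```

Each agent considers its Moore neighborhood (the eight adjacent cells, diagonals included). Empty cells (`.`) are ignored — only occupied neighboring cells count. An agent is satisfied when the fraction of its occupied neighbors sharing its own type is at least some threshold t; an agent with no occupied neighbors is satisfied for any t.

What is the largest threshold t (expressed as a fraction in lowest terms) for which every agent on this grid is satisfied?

Row 0: (0,2)O 4/4 · (0,3)O 3/3
Row 1: (1,0)X 1/2 · (1,1)O 3/5 · (1,2)O 6/6 · (1,3)O 5/5
Row 2: (2,0)X 2/3 · (2,2)O 6/7 · (2,3)O 5/5
Row 3: (3,1)X 2/5 · (3,2)O 5/6 · (3,3)O 5/5
Row 4: (4,0)X 3/3 · (4,2)O 4/6 · (4,3)O 4/4
Row 5: (5,0)X 4/4 · (5,1)X 5/6 · (5,3)O 3/4
Row 6: (6,0)X 3/3 · (6,1)X 4/4 · (6,2)X 2/4 · (6,3)O 1/2
The smallest same-type fraction is 2/5 at (3,1), which reduces to 2/5. Any threshold above that leaves this agent unsatisfied.

2/5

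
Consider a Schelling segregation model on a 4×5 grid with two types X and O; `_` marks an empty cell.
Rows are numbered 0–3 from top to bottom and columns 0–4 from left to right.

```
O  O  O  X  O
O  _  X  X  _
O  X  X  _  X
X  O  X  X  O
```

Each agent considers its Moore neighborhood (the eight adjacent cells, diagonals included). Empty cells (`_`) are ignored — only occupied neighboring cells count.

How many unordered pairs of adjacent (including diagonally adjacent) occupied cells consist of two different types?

15

Scan each occupied cell's neighbors to the right and below (and the two forward diagonals) so each pair is counted once.
Row 0: O(0,0)–O(0,1)= O(0,0)–O(1,0)= O(0,1)–O(0,2)= O(0,1)–X(1,2)≠ O(0,1)–O(1,0)= O(0,2)–X(0,3)≠ O(0,2)–X(1,2)≠ O(0,2)–X(1,3)≠ X(0,3)–O(0,4)≠ X(0,3)–X(1,3)= X(0,3)–X(1,2)= O(0,4)–X(1,3)≠  → 6/12 unlike.
Row 1: O(1,0)–O(2,0)= O(1,0)–X(2,1)≠ X(1,2)–X(1,3)= X(1,2)–X(2,2)= X(1,2)–X(2,1)= X(1,3)–X(2,4)= X(1,3)–X(2,2)=  → 1/7 unlike.
Row 2: O(2,0)–X(2,1)≠ O(2,0)–X(3,0)≠ O(2,0)–O(3,1)= X(2,1)–X(2,2)= X(2,1)–O(3,1)≠ X(2,1)–X(3,2)= X(2,1)–X(3,0)= X(2,2)–X(3,2)= X(2,2)–X(3,3)= X(2,2)–O(3,1)≠ X(2,4)–O(3,4)≠ X(2,4)–X(3,3)=  → 5/12 unlike.
Row 3: X(3,0)–O(3,1)≠ O(3,1)–X(3,2)≠ X(3,2)–X(3,3)= X(3,3)–O(3,4)≠  → 3/4 unlike.
Total adjacent occupied pairs: 35; unlike-type pairs: 15.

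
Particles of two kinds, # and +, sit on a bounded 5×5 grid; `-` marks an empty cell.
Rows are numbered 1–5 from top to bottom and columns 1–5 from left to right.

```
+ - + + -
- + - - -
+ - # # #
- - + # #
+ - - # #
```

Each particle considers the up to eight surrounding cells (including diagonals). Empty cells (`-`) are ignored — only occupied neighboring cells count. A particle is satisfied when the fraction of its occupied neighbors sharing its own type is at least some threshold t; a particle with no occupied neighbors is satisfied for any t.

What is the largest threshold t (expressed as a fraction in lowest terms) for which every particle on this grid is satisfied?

(1,1)+ 1/1
(1,3)+ 2/2
(1,4)+ 1/1
(2,2)+ 3/4
(3,1)+ 1/1
(3,3)# 2/4
(3,4)# 4/5
(3,5)# 3/3
(4,3)+ 0/4
(4,4)# 6/7
(4,5)# 5/5
(5,1)+ — no occupied neighbors
(5,4)# 3/4
(5,5)# 3/3
The smallest same-type fraction is 0/4 at (4,3), which reduces to 0/1. Any threshold above that leaves this particle unsatisfied.

0/1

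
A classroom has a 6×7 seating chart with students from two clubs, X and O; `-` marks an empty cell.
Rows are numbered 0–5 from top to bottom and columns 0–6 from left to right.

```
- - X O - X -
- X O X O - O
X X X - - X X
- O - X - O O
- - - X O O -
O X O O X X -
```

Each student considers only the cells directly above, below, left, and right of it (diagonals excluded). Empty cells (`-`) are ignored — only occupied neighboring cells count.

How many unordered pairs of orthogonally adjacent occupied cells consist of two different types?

18

Scan each occupied cell's neighbors to the right and below so each pair is counted once.
Row 0: X(0,2)–O(0,3)≠ X(0,2)–O(1,2)≠ O(0,3)–X(1,3)≠  → 3/3 unlike.
Row 1: X(1,1)–O(1,2)≠ X(1,1)–X(2,1)= O(1,2)–X(1,3)≠ O(1,2)–X(2,2)≠ X(1,3)–O(1,4)≠ O(1,6)–X(2,6)≠  → 5/6 unlike.
Row 2: X(2,0)–X(2,1)= X(2,1)–X(2,2)= X(2,1)–O(3,1)≠ X(2,5)–X(2,6)= X(2,5)–O(3,5)≠ X(2,6)–O(3,6)≠  → 3/6 unlike.
Row 3: X(3,3)–X(4,3)= O(3,5)–O(3,6)= O(3,5)–O(4,5)=  → 0/3 unlike.
Row 4: X(4,3)–O(4,4)≠ X(4,3)–O(5,3)≠ O(4,4)–O(4,5)= O(4,4)–X(5,4)≠ O(4,5)–X(5,5)≠  → 4/5 unlike.
Row 5: O(5,0)–X(5,1)≠ X(5,1)–O(5,2)≠ O(5,2)–O(5,3)= O(5,3)–X(5,4)≠ X(5,4)–X(5,5)=  → 3/5 unlike.
Total adjacent occupied pairs: 28; unlike-type pairs: 18.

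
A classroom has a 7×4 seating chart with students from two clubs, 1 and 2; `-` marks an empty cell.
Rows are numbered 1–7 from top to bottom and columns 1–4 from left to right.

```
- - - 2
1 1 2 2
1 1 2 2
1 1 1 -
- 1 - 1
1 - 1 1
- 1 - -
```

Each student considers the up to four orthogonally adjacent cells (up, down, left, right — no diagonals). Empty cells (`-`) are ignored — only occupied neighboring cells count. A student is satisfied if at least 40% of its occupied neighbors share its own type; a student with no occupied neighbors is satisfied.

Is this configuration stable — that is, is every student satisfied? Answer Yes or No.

Yes

(1,4)2 1/1 ✓
(2,1)1 2/2 ✓
(2,2)1 2/3 ✓
(2,3)2 2/3 ✓
(2,4)2 3/3 ✓
(3,1)1 3/3 ✓
(3,2)1 3/4 ✓
(3,3)2 2/4 ✓
(3,4)2 2/2 ✓
(4,1)1 2/2 ✓
(4,2)1 4/4 ✓
(4,3)1 1/2 ✓
(5,2)1 1/1 ✓
(5,4)1 1/1 ✓
(6,1)1 0/0 ✓
(6,3)1 1/1 ✓
(6,4)1 2/2 ✓
(7,2)1 0/0 ✓
All meet the threshold, so the configuration is stable.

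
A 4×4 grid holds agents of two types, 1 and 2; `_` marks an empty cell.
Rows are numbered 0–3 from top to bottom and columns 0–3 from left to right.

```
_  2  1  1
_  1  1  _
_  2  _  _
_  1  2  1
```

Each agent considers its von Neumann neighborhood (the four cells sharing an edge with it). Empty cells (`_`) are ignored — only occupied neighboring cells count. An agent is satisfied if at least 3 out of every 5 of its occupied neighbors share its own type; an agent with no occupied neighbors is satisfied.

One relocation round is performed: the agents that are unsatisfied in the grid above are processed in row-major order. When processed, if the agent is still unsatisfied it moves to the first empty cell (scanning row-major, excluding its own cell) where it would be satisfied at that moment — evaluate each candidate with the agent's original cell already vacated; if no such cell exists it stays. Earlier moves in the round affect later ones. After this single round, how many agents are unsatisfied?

Initially unsatisfied (in order): (0,1), (1,1), (2,1), (3,1), (3,2), (3,3).
  (0,1) → (0,0).
  (1,1) → (1,3).
  (2,1) → (1,0).
  (3,1) → (2,1).
  (3,2) → (3,0).
  (3,3): now satisfied by earlier moves; stays.
Resulting grid:
2 _ 1 1
2 _ 1 1
_ 1 _ _
2 _ _ 1
All satisfied now.

0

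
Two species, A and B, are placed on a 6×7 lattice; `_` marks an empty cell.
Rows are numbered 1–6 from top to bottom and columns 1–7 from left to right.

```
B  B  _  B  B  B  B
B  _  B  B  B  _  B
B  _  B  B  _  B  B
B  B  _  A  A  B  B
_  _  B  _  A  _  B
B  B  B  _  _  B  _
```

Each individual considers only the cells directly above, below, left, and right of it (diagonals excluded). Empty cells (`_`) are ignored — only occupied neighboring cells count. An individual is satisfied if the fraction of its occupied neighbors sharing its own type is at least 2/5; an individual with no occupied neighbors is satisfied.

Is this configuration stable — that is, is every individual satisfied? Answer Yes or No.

Yes

(1,1)B 2/2 ✓
(1,2)B 1/1 ✓
(1,4)B 2/2 ✓
(1,5)B 3/3 ✓
(1,6)B 2/2 ✓
(1,7)B 2/2 ✓
(2,1)B 2/2 ✓
(2,3)B 2/2 ✓
(2,4)B 4/4 ✓
(2,5)B 2/2 ✓
(2,7)B 2/2 ✓
(3,1)B 2/2 ✓
(3,3)B 2/2 ✓
(3,4)B 2/3 ✓
(3,6)B 2/2 ✓
(3,7)B 3/3 ✓
(4,1)B 2/2 ✓
(4,2)B 1/1 ✓
(4,4)A 1/2 ✓
(4,5)A 2/3 ✓
(4,6)B 2/3 ✓
(4,7)B 3/3 ✓
(5,3)B 1/1 ✓
(5,5)A 1/1 ✓
(5,7)B 1/1 ✓
(6,1)B 1/1 ✓
(6,2)B 2/2 ✓
(6,3)B 2/2 ✓
(6,6)B 0/0 ✓
All meet the threshold, so the configuration is stable.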